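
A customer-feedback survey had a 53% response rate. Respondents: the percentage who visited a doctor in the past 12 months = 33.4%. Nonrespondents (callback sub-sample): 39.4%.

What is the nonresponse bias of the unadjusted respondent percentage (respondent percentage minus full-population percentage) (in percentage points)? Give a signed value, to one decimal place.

-2.8 percentage points

Nonresponse fraction = 1 − 0.53 = 0.47.
Bias = (nonresponse fraction) × (respondent percentage − nonrespondent percentage)
     = 0.47 × (33.4 − 39.4) = 0.47 × -6 = -2.82.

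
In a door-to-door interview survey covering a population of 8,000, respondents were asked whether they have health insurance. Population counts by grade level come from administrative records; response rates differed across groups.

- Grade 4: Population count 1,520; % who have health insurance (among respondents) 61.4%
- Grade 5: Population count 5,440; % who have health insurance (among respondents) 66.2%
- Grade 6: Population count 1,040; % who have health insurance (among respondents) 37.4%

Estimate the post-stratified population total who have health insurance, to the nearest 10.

4,920

Estimated count per cell = population count × respondent percentage:
  Grade 4: 1,520 × 61.4% = 933.28
  Grade 5: 5,440 × 66.2% = 3601.28
  Grade 6: 1,040 × 37.4% = 388.96
Estimated total = 4923.52 → 4,920.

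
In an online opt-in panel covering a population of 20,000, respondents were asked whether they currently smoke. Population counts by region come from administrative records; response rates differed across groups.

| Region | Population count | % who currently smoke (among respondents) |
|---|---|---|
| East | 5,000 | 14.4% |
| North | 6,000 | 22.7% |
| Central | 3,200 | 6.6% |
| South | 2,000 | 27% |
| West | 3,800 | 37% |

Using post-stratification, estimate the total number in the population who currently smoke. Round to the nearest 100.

4,200

Estimated count per cell = population count × respondent percentage:
  East: 5,000 × 14.4% = 720
  North: 6,000 × 22.7% = 1362
  Central: 3,200 × 6.6% = 211.2
  South: 2,000 × 27% = 540
  West: 3,800 × 37% = 1406
Estimated total = 4239.2 → 4,200.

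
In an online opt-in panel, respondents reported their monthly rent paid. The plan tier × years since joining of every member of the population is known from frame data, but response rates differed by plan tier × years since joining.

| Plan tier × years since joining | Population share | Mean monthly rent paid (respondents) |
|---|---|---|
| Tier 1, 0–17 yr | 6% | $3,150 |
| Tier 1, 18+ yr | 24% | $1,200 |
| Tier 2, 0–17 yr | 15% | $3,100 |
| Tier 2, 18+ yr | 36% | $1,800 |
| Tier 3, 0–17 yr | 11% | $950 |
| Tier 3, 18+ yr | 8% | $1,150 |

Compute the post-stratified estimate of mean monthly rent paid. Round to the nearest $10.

Each cell contributes population-share × respondent value:
  Tier 1, 0–17 yr: 0.06 × 3150 = 189
  Tier 1, 18+ yr: 0.24 × 1200 = 288
  Tier 2, 0–17 yr: 0.15 × 3100 = 465
  Tier 2, 18+ yr: 0.36 × 1800 = 648
  Tier 3, 0–17 yr: 0.11 × 950 = 104.5
  Tier 3, 18+ yr: 0.08 × 1150 = 92
Post-stratified estimate = 1786.5 → $1,790.

$1,790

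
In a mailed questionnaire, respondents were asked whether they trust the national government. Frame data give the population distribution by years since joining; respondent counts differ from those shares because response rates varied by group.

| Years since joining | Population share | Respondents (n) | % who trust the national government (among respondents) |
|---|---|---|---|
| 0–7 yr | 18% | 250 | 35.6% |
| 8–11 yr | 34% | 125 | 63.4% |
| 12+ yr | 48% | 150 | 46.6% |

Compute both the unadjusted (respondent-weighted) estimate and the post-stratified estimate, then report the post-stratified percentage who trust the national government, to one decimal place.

50.3%

Without adjustment, the pooled respondent share is:
  (250/525)×35.6 + (125/525)×63.4 + (150/525)×46.6 = 45.3619%
Post-stratifying to population shares instead:
  0.18×35.6 + 0.34×63.4 + 0.48×46.6 = 50.332%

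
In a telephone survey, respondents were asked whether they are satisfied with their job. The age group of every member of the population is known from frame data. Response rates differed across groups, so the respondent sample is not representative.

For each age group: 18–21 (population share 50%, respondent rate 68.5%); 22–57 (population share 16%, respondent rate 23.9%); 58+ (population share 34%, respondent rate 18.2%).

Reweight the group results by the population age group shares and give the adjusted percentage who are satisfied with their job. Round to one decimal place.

44.3%

Weight each group's respondent value by its population share:
  18–21: 0.5 × 68.5 = 34.25
  22–57: 0.16 × 23.9 = 3.824
  58+: 0.34 × 18.2 = 6.188
Post-stratified estimate = 44.262 → 44.3%.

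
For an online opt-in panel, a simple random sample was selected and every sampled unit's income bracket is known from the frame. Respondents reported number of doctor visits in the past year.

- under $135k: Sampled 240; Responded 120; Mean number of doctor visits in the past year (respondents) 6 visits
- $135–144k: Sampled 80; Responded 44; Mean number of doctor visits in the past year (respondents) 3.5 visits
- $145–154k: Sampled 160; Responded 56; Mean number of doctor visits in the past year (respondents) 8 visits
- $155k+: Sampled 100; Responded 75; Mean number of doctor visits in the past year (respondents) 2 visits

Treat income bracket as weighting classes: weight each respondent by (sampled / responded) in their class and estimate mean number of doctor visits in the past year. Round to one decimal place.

Response rates by class: under $135k 120/240 = 50%, $135–144k 44/80 = 55%, $145–154k 56/160 = 35%, $155k+ 75/100 = 75%.
Each respondent's weight = sampled/responded in their class; summing within a class gives n_sampled, so:
  under $135k: 240 × 6 = 1440
  $135–144k: 80 × 3.5 = 280
  $145–154k: 160 × 8 = 1280
  $155k+: 100 × 2 = 200
Adjusted estimate = 3200 / 580 = 5.51724 → 5.5.

5.5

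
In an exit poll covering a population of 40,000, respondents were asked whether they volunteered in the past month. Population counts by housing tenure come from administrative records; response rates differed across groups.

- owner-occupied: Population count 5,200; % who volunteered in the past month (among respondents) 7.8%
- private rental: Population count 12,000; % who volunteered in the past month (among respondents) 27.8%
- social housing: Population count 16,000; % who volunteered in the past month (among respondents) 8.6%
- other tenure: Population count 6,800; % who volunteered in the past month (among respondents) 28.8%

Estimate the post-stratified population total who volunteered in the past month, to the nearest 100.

Estimated count per cell = population count × respondent percentage:
  owner-occupied: 5,200 × 7.8% = 405.6
  private rental: 12,000 × 27.8% = 3336
  social housing: 16,000 × 8.6% = 1376
  other tenure: 6,800 × 28.8% = 1958.4
Estimated total = 7076 → 7,100.

7,100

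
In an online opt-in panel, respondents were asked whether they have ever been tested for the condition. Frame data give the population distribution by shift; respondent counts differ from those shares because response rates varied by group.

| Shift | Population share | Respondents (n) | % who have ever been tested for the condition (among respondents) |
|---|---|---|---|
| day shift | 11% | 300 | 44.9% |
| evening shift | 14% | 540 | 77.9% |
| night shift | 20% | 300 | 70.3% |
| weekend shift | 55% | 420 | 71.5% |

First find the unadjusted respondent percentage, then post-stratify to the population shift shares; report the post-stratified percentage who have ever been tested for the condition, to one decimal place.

69.2%

Naive respondent-only estimate (weights = respondent counts):
  (300/1560)×44.9 + (540/1560)×77.9 + (300/1560)×70.3 + (420/1560)×71.5 = 68.3692%
Post-stratifying to population shares instead:
  0.11×44.9 + 0.14×77.9 + 0.2×70.3 + 0.55×71.5 = 69.23%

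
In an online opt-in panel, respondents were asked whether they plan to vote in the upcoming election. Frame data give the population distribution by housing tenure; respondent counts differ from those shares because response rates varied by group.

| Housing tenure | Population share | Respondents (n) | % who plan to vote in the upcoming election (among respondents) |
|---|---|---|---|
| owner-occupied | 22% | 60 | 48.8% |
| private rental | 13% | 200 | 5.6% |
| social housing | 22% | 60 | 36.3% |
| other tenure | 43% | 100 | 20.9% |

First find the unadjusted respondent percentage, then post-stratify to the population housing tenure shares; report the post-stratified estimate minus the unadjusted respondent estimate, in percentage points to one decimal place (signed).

Unadjusted (pooled respondent) estimate weights by respondent counts:
  (60/420)×48.8 + (200/420)×5.6 + (60/420)×36.3 + (100/420)×20.9 = 19.8%
Reweighting by population housing tenure shares:
  0.22×48.8 + 0.13×5.6 + 0.22×36.3 + 0.43×20.9 = 28.437%
Difference = 28.437 − 19.8 = 8.637 pp.

+8.6 percentage points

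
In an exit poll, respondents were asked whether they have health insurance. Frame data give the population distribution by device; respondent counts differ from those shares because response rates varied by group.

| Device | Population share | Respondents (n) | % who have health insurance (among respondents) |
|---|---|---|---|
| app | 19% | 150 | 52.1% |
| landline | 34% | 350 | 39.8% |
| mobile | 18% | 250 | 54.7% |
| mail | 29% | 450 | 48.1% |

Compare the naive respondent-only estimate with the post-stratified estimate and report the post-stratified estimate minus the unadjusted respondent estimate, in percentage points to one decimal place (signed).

Without adjustment, the pooled respondent share is:
  (150/1200)×52.1 + (350/1200)×39.8 + (250/1200)×54.7 + (450/1200)×48.1 = 47.5542%
Post-stratifying to population shares instead:
  0.19×52.1 + 0.34×39.8 + 0.18×54.7 + 0.29×48.1 = 47.226%
Difference = 47.226 − 47.5542 = -0.3282 pp.

-0.3 percentage points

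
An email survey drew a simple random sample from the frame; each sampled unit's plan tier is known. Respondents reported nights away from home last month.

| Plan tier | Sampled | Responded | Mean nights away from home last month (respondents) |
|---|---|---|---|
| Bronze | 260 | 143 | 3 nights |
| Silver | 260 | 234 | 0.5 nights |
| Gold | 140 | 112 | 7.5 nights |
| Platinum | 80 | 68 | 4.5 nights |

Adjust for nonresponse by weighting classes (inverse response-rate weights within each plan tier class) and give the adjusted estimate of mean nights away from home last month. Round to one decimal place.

Response rates by class: Bronze 143/260 = 55%, Silver 234/260 = 90%, Gold 112/140 = 80%, Platinum 68/80 = 85%.
Inverse-response-rate weighting restores each class to its sampled count, so class totals weight by n_sampled:
  Bronze: 260 × 3 = 780
  Silver: 260 × 0.5 = 130
  Gold: 140 × 7.5 = 1050
  Platinum: 80 × 4.5 = 360
Adjusted estimate = 2320 / 740 = 3.13514 → 3.1.

3.1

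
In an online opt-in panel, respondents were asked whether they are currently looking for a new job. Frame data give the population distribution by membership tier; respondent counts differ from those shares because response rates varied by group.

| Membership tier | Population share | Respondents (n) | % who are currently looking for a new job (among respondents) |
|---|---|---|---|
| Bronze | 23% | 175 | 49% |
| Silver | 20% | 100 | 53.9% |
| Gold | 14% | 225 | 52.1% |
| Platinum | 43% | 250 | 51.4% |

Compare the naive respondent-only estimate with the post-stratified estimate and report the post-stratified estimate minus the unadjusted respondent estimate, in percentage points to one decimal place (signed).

Without adjustment, the pooled respondent share is:
  (175/750)×49 + (100/750)×53.9 + (225/750)×52.1 + (250/750)×51.4 = 51.3833%
Post-stratified estimate weights by population shares:
  0.23×49 + 0.2×53.9 + 0.14×52.1 + 0.43×51.4 = 51.446%
Difference = 51.446 − 51.3833 = 0.0627 pp.

+0.1 percentage points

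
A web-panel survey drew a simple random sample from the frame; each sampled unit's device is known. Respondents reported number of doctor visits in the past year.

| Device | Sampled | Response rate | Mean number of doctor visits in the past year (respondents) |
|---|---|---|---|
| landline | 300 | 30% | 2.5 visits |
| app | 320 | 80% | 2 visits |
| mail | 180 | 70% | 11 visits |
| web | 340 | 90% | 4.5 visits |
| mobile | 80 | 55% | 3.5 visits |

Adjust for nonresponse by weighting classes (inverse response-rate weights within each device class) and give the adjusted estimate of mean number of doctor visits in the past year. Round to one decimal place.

Weighting each respondent by the inverse class response rate inflates each class back to its sampled size, so the class weight is n_sampled:
  landline: 300 × 2.5 = 750
  app: 320 × 2 = 640
  mail: 180 × 11 = 1980
  web: 340 × 4.5 = 1530
  mobile: 80 × 3.5 = 280
Adjusted estimate = 5180 / 1,220 = 4.2459 → 4.2.

4.2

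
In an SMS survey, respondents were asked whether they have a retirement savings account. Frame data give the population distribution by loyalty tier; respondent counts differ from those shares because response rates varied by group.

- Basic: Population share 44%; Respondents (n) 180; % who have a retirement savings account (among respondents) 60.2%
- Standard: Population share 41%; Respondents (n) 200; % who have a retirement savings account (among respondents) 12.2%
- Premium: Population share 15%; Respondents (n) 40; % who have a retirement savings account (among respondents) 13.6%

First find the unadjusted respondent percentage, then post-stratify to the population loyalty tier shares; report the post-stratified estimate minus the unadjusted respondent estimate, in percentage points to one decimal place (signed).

Without adjustment, the pooled respondent share is:
  (180/420)×60.2 + (200/420)×12.2 + (40/420)×13.6 = 32.9048%
Post-stratifying to population shares instead:
  0.44×60.2 + 0.41×12.2 + 0.15×13.6 = 33.53%
Difference = 33.53 − 32.9048 = 0.6252 pp.

+0.6 percentage points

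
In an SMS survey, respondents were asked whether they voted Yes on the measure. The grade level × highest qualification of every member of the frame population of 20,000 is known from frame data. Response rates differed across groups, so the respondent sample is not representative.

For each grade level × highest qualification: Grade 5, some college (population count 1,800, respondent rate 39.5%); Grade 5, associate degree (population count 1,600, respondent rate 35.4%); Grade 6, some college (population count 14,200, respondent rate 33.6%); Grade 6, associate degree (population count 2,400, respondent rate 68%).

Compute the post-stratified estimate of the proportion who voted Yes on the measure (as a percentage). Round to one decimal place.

Reweight to the known grade level × highest qualification distribution:
  Grade 5, some college: (1,800/20,000) × 39.5 = 3.555
  Grade 5, associate degree: (1,600/20,000) × 35.4 = 2.832
  Grade 6, some college: (14,200/20,000) × 33.6 = 23.856
  Grade 6, associate degree: (2,400/20,000) × 68 = 8.16
Post-stratified estimate = 38.403 → 38.4%.

38.4%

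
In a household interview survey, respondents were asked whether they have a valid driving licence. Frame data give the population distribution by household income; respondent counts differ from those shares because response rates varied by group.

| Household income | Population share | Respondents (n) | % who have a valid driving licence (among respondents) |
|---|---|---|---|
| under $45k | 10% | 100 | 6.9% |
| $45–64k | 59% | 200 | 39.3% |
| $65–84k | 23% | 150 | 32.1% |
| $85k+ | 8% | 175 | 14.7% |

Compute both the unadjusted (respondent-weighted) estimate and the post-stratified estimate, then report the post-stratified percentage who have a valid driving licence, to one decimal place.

32.4%

Naive respondent-only estimate (weights = respondent counts):
  (100/625)×6.9 + (200/625)×39.3 + (150/625)×32.1 + (175/625)×14.7 = 25.5%
Post-stratified estimate weights by population shares:
  0.1×6.9 + 0.59×39.3 + 0.23×32.1 + 0.08×14.7 = 32.436%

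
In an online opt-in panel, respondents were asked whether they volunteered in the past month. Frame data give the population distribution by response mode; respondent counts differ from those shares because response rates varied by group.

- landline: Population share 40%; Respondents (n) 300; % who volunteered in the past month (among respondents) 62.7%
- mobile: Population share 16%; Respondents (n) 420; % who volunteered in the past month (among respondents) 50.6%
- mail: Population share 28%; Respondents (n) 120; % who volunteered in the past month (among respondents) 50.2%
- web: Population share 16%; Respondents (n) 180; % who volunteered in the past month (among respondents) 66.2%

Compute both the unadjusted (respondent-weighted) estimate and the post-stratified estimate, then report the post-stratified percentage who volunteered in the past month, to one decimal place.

Naive respondent-only estimate (weights = respondent counts):
  (300/1020)×62.7 + (420/1020)×50.6 + (120/1020)×50.2 + (180/1020)×66.2 = 56.8647%
Post-stratified estimate weights by population shares:
  0.4×62.7 + 0.16×50.6 + 0.28×50.2 + 0.16×66.2 = 57.824%

57.8%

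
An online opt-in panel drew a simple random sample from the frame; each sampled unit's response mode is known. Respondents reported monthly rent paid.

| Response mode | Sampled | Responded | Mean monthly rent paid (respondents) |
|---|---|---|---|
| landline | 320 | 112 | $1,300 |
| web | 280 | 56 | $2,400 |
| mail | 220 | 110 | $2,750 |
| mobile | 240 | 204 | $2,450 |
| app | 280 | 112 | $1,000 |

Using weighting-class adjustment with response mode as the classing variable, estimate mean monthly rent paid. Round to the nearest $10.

$1,910

Response rates by class: landline 112/320 = 35%, web 56/280 = 20%, mail 110/220 = 50%, mobile 204/240 = 85%, app 112/280 = 40%.
Inverse-response-rate weighting restores each class to its sampled count, so class totals weight by n_sampled:
  landline: 320 × 1300 = 416,000
  web: 280 × 2400 = 672,000
  mail: 220 × 2750 = 605,000
  mobile: 240 × 2450 = 588,000
  app: 280 × 1000 = 280,000
Adjusted estimate = 2,561,000 / 1,340 = 1911.19 → $1,910.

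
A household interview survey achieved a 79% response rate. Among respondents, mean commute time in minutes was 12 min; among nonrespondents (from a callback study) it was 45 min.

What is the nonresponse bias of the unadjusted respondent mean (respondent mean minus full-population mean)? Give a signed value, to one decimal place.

-6.9

Nonresponse fraction = 1 − 0.79 = 0.21.
Bias = (nonresponse fraction) × (respondent mean − nonrespondent mean)
     = 0.21 × (12 − 45) = 0.21 × -33 = -6.93.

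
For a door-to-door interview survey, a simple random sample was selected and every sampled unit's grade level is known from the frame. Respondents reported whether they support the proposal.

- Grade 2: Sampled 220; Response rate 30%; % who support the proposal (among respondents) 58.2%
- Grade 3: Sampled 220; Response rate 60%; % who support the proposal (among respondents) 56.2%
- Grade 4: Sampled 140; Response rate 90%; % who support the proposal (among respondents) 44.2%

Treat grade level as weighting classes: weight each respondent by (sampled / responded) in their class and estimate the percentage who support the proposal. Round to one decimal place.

Each respondent's weight = sampled/responded in their class; summing within a class gives n_sampled, so:
  Grade 2: 220 × 58.2 = 12,804
  Grade 3: 220 × 56.2 = 12,364
  Grade 4: 140 × 44.2 = 6188
Adjusted estimate = 31,356 / 580 = 54.0621 → 54.1%.

54.1%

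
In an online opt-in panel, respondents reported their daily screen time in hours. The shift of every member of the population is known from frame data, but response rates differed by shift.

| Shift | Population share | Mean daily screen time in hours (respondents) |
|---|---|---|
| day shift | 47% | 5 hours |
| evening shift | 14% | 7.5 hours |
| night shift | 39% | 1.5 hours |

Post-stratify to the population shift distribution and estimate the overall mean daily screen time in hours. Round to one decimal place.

Reweight to the known shift distribution:
  day shift: 0.47 × 5 = 2.35
  evening shift: 0.14 × 7.5 = 1.05
  night shift: 0.39 × 1.5 = 0.585
Post-stratified estimate = 3.985 → 4.0.

4.0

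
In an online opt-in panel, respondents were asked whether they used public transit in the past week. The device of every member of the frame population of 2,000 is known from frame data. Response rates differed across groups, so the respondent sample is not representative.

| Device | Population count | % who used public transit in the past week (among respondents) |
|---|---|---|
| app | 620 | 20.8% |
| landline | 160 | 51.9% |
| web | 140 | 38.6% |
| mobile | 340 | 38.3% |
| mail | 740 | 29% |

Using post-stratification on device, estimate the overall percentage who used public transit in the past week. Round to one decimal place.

Reweight to the known device distribution:
  app: (620/2,000) × 20.8 = 6.448
  landline: (160/2,000) × 51.9 = 4.152
  web: (140/2,000) × 38.6 = 2.702
  mobile: (340/2,000) × 38.3 = 6.511
  mail: (740/2,000) × 29 = 10.73
Post-stratified estimate = 30.543 → 30.5%.

30.5%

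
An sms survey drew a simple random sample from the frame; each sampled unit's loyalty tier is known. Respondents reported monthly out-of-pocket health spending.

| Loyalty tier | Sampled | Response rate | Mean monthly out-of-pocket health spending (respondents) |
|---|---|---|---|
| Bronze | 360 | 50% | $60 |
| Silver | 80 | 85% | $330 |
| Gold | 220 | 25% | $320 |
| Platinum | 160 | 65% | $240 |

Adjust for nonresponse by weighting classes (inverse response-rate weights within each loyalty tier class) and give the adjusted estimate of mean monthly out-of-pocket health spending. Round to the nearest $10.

$190

Inverse-response-rate weighting restores each class to its sampled count, so class totals weight by n_sampled:
  Bronze: 360 × 60 = 21,600
  Silver: 80 × 330 = 26,400
  Gold: 220 × 320 = 70,400
  Platinum: 160 × 240 = 38,400
Adjusted estimate = 156,800 / 820 = 191.22 → $190.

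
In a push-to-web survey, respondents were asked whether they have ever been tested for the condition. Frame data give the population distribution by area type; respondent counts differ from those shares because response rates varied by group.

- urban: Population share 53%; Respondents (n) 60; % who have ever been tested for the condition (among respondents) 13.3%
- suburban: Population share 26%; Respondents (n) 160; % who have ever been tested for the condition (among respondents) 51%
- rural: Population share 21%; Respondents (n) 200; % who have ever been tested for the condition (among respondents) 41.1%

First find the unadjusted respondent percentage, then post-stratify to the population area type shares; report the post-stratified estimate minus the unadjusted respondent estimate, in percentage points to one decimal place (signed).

-12.0 percentage points

Without adjustment, the pooled respondent share is:
  (60/420)×13.3 + (160/420)×51 + (200/420)×41.1 = 40.9%
Reweighting by population area type shares:
  0.53×13.3 + 0.26×51 + 0.21×41.1 = 28.94%
Difference = 28.94 − 40.9 = -11.96 pp.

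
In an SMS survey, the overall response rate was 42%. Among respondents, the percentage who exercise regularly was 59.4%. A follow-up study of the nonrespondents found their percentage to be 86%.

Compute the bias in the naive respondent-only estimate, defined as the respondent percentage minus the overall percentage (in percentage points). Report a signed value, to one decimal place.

-15.4 percentage points

Nonresponse fraction = 1 − 0.42 = 0.58.
Bias = (nonresponse fraction) × (respondent percentage − nonrespondent percentage)
     = 0.58 × (59.4 − 86) = 0.58 × -26.6 = -15.428.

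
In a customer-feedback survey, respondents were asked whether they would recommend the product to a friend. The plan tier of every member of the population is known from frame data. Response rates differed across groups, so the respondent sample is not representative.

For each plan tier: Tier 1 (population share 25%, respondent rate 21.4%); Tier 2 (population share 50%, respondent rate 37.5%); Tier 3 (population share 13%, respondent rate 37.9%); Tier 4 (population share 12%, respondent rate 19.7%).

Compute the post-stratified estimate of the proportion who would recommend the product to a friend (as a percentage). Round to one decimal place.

31.4%

Weight each group's respondent value by its population share:
  Tier 1: 0.25 × 21.4 = 5.35
  Tier 2: 0.5 × 37.5 = 18.75
  Tier 3: 0.13 × 37.9 = 4.927
  Tier 4: 0.12 × 19.7 = 2.364
Post-stratified estimate = 31.391 → 31.4%.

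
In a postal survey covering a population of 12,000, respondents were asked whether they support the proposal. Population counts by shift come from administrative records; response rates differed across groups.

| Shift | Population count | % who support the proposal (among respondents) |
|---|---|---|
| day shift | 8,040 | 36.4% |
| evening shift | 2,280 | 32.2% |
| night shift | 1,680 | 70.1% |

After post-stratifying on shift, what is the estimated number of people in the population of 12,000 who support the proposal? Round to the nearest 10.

Estimated count per cell = population count × respondent percentage:
  day shift: 8,040 × 36.4% = 2926.56
  evening shift: 2,280 × 32.2% = 734.16
  night shift: 1,680 × 70.1% = 1177.68
Estimated total = 4838.4 → 4,840.

4,840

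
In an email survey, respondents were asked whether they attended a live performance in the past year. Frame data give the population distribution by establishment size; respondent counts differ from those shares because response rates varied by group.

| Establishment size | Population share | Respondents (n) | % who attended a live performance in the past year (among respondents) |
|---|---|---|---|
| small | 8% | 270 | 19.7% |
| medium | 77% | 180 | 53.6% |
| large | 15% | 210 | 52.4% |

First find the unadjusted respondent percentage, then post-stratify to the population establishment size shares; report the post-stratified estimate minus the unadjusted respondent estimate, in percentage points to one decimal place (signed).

+11.4 percentage points

Without adjustment, the pooled respondent share is:
  (270/660)×19.7 + (180/660)×53.6 + (210/660)×52.4 = 39.35%
Reweighting by population establishment size shares:
  0.08×19.7 + 0.77×53.6 + 0.15×52.4 = 50.708%
Difference = 50.708 − 39.35 = 11.358 pp.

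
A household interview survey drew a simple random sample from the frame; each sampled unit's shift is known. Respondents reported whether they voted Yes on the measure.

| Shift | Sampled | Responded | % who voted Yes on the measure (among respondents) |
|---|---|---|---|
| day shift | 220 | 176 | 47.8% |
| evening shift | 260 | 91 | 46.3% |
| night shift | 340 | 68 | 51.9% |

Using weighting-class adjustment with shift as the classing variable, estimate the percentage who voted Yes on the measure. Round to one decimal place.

49.0%

Response rates by class: day shift 176/220 = 80%, evening shift 91/260 = 35%, night shift 68/340 = 20%.
Inverse-response-rate weighting restores each class to its sampled count, so class totals weight by n_sampled:
  day shift: 220 × 47.8 = 10,516
  evening shift: 260 × 46.3 = 12,038
  night shift: 340 × 51.9 = 17,646
Adjusted estimate = 40,200 / 820 = 49.0244 → 49.0%.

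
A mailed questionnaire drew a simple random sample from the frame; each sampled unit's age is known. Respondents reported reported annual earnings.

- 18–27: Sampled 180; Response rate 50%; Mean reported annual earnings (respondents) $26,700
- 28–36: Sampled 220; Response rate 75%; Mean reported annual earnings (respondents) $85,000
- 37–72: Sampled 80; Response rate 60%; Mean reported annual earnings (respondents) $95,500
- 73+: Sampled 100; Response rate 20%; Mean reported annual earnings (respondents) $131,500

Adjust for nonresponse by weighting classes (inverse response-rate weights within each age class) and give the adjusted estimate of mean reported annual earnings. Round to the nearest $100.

Each respondent's weight = sampled/responded in their class; summing within a class gives n_sampled, so:
  18–27: 180 × 26,700 = 4,806,000
  28–36: 220 × 85,000 = 18,700,000
  37–72: 80 × 95,500 = 7,640,000
  73+: 100 × 131,500 = 13,150,000
Adjusted estimate = 44,296,000 / 580 = 76372.4 → $76,400.

$76,400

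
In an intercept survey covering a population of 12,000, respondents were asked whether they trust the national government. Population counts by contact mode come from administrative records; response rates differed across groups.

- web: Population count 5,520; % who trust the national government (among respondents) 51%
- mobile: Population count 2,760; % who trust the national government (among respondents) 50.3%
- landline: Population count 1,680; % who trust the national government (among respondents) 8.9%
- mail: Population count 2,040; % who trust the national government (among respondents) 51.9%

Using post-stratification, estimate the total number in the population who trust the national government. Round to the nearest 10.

5,410

Each cell contributes its population count × the respondent rate:
  web: 5,520 × 51% = 2815.2
  mobile: 2,760 × 50.3% = 1388.28
  landline: 1,680 × 8.9% = 149.52
  mail: 2,040 × 51.9% = 1058.76
Estimated total = 5411.76 → 5,410.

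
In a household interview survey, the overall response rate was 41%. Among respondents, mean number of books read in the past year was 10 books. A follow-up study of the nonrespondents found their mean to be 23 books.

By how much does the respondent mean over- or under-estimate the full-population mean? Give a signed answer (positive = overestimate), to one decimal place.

Nonresponse fraction = 1 − 0.41 = 0.59.
Bias = (nonresponse fraction) × (respondent mean − nonrespondent mean)
     = 0.59 × (10 − 23) = 0.59 × -13 = -7.67.

-7.7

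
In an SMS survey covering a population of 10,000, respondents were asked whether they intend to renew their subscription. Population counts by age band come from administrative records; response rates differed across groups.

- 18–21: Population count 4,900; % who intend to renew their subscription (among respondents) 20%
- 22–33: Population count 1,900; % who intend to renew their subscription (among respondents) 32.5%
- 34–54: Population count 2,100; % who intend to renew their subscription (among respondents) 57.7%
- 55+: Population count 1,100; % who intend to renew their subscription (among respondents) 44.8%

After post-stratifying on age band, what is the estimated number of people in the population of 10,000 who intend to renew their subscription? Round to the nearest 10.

3,300

Estimated count per cell = population count × respondent percentage:
  18–21: 4,900 × 20% = 980
  22–33: 1,900 × 32.5% = 617.5
  34–54: 2,100 × 57.7% = 1211.7
  55+: 1,100 × 44.8% = 492.8
Estimated total = 3302 → 3,300.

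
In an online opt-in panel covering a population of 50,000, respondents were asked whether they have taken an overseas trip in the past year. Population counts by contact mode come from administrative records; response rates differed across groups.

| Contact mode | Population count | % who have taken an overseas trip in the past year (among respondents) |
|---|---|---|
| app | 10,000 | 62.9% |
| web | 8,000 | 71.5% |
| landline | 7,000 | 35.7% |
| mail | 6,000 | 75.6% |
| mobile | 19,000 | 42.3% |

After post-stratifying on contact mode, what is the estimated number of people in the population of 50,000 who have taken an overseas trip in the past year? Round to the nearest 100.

Apply each group's respondent rate to its population count:
  app: 10,000 × 62.9% = 6290
  web: 8,000 × 71.5% = 5720
  landline: 7,000 × 35.7% = 2499
  mail: 6,000 × 75.6% = 4536
  mobile: 19,000 × 42.3% = 8037
Estimated total = 27,082 → 27,100.

27,100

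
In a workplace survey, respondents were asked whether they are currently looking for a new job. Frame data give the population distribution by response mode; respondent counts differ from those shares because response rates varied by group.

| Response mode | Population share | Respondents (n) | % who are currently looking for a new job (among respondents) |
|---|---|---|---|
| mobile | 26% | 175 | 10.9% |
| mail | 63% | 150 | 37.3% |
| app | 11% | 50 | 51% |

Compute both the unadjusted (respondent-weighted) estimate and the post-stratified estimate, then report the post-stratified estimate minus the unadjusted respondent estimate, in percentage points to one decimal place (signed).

Without adjustment, the pooled respondent share is:
  (175/375)×10.9 + (150/375)×37.3 + (50/375)×51 = 26.8067%
Post-stratified estimate weights by population shares:
  0.26×10.9 + 0.63×37.3 + 0.11×51 = 31.943%
Difference = 31.943 − 26.8067 = 5.1363 pp.

+5.1 percentage points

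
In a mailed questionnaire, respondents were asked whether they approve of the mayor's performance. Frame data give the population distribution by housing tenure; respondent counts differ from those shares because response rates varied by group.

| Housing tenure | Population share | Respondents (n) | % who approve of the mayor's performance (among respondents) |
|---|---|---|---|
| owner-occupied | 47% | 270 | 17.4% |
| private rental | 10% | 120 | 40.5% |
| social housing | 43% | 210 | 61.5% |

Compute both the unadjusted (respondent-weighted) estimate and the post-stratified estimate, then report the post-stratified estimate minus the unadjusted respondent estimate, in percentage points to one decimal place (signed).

+1.2 percentage points

Unadjusted (pooled respondent) estimate weights by respondent counts:
  (270/600)×17.4 + (120/600)×40.5 + (210/600)×61.5 = 37.455%
Reweighting by population housing tenure shares:
  0.47×17.4 + 0.1×40.5 + 0.43×61.5 = 38.673%
Difference = 38.673 − 37.455 = 1.218 pp.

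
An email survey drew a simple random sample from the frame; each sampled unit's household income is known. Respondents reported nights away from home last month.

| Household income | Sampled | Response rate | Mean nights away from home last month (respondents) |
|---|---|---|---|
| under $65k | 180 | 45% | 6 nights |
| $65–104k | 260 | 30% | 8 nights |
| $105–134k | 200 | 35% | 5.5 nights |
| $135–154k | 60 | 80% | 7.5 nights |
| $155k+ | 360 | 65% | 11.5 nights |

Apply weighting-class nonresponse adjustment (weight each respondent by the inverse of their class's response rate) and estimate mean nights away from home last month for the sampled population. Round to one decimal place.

With weight = n_sampled/n_responded per class, the weighted class total is n_sampled:
  under $65k: 180 × 6 = 1080
  $65–104k: 260 × 8 = 2080
  $105–134k: 200 × 5.5 = 1100
  $135–154k: 60 × 7.5 = 450
  $155k+: 360 × 11.5 = 4140
Adjusted estimate = 8850 / 1,060 = 8.34906 → 8.3.

8.3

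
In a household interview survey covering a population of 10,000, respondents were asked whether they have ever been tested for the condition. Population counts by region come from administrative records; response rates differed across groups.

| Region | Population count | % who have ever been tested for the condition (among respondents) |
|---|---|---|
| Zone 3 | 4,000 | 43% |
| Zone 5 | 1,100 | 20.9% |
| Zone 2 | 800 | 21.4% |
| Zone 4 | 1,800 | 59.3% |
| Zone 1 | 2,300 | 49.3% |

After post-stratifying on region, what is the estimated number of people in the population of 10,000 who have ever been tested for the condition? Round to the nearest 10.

4,320

Estimated count per cell = population count × respondent percentage:
  Zone 3: 4,000 × 43% = 1720
  Zone 5: 1,100 × 20.9% = 229.9
  Zone 2: 800 × 21.4% = 171.2
  Zone 4: 1,800 × 59.3% = 1067.4
  Zone 1: 2,300 × 49.3% = 1133.9
Estimated total = 4322.4 → 4,320.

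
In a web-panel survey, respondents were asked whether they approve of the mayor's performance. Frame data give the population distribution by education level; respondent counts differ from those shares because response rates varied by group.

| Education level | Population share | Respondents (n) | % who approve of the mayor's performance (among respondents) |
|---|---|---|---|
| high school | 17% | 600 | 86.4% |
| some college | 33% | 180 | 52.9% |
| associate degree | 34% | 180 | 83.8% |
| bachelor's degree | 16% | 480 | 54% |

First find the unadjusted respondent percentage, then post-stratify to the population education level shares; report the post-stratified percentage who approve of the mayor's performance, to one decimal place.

69.3%

Unadjusted (pooled respondent) estimate weights by respondent counts:
  (600/1440)×86.4 + (180/1440)×52.9 + (180/1440)×83.8 + (480/1440)×54 = 71.0875%
Post-stratified estimate weights by population shares:
  0.17×86.4 + 0.33×52.9 + 0.34×83.8 + 0.16×54 = 69.277%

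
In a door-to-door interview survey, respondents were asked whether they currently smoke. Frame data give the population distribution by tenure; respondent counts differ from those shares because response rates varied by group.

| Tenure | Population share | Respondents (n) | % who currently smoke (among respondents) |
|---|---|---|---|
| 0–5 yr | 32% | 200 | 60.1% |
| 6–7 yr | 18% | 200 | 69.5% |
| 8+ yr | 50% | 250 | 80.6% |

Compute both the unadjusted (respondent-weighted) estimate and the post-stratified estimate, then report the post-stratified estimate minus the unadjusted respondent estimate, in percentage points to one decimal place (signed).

+1.2 percentage points

Naive respondent-only estimate (weights = respondent counts):
  (200/650)×60.1 + (200/650)×69.5 + (250/650)×80.6 = 70.8769%
Post-stratified estimate weights by population shares:
  0.32×60.1 + 0.18×69.5 + 0.5×80.6 = 72.042%
Difference = 72.042 − 70.8769 = 1.1651 pp.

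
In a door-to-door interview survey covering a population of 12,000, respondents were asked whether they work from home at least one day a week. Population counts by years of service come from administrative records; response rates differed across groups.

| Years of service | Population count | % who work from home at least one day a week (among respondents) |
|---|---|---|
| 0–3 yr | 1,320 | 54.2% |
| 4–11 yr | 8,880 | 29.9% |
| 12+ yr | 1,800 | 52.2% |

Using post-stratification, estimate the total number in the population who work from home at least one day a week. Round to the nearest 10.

Apply each group's respondent rate to its population count:
  0–3 yr: 1,320 × 54.2% = 715.44
  4–11 yr: 8,880 × 29.9% = 2655.12
  12+ yr: 1,800 × 52.2% = 939.6
Estimated total = 4310.16 → 4,310.

4,310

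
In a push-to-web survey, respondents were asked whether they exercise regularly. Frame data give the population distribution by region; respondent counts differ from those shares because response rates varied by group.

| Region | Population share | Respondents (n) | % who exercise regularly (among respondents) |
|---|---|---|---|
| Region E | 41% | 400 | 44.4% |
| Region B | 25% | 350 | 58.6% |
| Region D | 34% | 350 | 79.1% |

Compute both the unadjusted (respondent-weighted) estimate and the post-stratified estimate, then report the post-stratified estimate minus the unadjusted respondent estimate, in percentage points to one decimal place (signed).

Unadjusted (pooled respondent) estimate weights by respondent counts:
  (400/1100)×44.4 + (350/1100)×58.6 + (350/1100)×79.1 = 59.9591%
Post-stratifying to population shares instead:
  0.41×44.4 + 0.25×58.6 + 0.34×79.1 = 59.748%
Difference = 59.748 − 59.9591 = -0.2111 pp.

-0.2 percentage points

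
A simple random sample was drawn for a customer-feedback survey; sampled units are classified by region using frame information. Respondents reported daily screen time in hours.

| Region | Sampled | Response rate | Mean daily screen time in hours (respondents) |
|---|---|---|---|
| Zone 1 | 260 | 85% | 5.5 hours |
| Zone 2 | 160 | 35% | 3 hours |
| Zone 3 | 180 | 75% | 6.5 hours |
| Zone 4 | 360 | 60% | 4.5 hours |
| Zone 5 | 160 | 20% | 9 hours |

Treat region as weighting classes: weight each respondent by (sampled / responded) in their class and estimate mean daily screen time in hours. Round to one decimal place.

With weight = n_sampled/n_responded per class, the weighted class total is n_sampled:
  Zone 1: 260 × 5.5 = 1430
  Zone 2: 160 × 3 = 480
  Zone 3: 180 × 6.5 = 1170
  Zone 4: 360 × 4.5 = 1620
  Zone 5: 160 × 9 = 1440
Adjusted estimate = 6140 / 1,120 = 5.48214 → 5.5.

5.5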